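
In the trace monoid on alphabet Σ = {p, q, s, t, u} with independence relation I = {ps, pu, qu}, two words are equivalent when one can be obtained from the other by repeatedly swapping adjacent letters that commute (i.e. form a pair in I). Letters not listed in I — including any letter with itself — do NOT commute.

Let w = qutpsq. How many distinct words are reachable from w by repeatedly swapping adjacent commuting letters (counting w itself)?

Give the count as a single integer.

4

0(q) covers ∅
1(u) covers ∅
2(t) covers 0:q, 1:u
3(p) covers 2:t
4(s) covers 2:t
5(q) covers 3:p, 4:s
floor of heap: 0:q, 1:u
completions by unplaced set U, small U first (add the entries for U minus each lowest piece of U):
  |U|=1: {5}:1
  |U|=2: {3,5}:1  {4,5}:1
  |U|=3: {3,4,5}:2
  |U|=4: {2,3,4,5}:2
  start at 0(q): 2
  start at 1(u): 2
sum over floor = 4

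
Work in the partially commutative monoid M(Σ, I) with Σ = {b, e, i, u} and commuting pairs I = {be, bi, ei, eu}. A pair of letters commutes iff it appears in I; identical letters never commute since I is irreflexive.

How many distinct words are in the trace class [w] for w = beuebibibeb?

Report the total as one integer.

0(b) covers ∅
1(e) covers ∅
2(u) covers 0:b
3(e) covers 1:e
4(b) covers 2:u
5(i) covers 2:u
6(b) covers 4:b
7(i) covers 5:i
8(b) covers 6:b
9(e) covers 3:e
10(b) covers 8:b
floor of heap: 0:b, 1:e
completions by unplaced set U, small U first (add the entries for U minus each lowest piece of U):
  |U|=1: {7}:1  {9}:1  {10}:1
  |U|=2: {3,9}:1  {5,7}:1  {7,9}:2  {7,10}:2  {8,10}:1  {9,10}:2
  |U|=3: {1,3,9}:1  {3,7,9}:3  {3,9,10}:3  {5,7,9}:3  {5,7,10}:3  {6,8,10}:1  {7,8,10}:3  {7,9,10}:6  {8,9,10}:3
  |U|=4: {1,3,7,9}:4  {1,3,9,10}:4  {3,5,7,9}:6  {3,7,9,10}:12  {3,8,9,10}:6  {4,6,8,10}:1  {5,7,8,10}:6  {5,7,9,10}:12  {6,7,8,10}:4  {6,8,9,10}:4  {7,8,9,10}:12
  |U|=5: {1,3,5,7,9}:10  {1,3,7,9,10}:20  {1,3,8,9,10}:10  {3,5,7,9,10}:30  {3,6,8,9,10}:10  {3,7,8,9,10}:30  {4,6,7,8,10}:5  {4,6,8,9,10}:5  {5,6,7,8,10}:10  {5,7,8,9,10}:30  {6,7,8,9,10}:20
  |U|=6: {1,3,5,7,9,10}:60  {1,3,6,8,9,10}:20  {1,3,7,8,9,10}:60  {3,4,6,8,9,10}:15  {3,5,7,8,9,10}:90  {3,6,7,8,9,10}:60  {4,5,6,7,8,10}:15  {4,6,7,8,9,10}:30  {5,6,7,8,9,10}:60
  |U|=7: {1,3,4,6,8,9,10}:35  {1,3,5,7,8,9,10}:210  {1,3,6,7,8,9,10}:140  {2,4,5,6,7,8,10}:15  {3,4,6,7,8,9,10}:105  {3,5,6,7,8,9,10}:210  {4,5,6,7,8,9,10}:105
  |U|=8: {0,2,4,5,6,7,8,10}:15  {1,3,4,6,7,8,9,10}:280  {1,3,5,6,7,8,9,10}:560  {2,4,5,6,7,8,9,10}:120  {3,4,5,6,7,8,9,10}:420
  |U|=9: {0,2,4,5,6,7,8,9,10}:135  {1,3,4,5,6,7,8,9,10}:1260  {2,3,4,5,6,7,8,9,10}:540
  start at 0(b): 1800
  start at 1(e): 675
sum over floor = 2475

2475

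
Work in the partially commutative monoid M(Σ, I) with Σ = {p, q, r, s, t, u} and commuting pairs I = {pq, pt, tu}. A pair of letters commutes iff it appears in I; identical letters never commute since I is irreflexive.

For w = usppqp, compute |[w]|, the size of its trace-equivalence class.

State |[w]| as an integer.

0(u) covers ∅
1(s) covers 0:u
2(p) covers 1:s
3(p) covers 2:p
4(q) covers 1:s
5(p) covers 3:p
floor of heap: 0:u
completions by unplaced set U, small U first (add the entries for U minus each lowest piece of U):
  |U|=1: {4}:1  {5}:1
  |U|=2: {3,5}:1  {4,5}:2
  |U|=3: {2,3,5}:1  {3,4,5}:3
  |U|=4: {2,3,4,5}:4
  start at 0(u): 4

4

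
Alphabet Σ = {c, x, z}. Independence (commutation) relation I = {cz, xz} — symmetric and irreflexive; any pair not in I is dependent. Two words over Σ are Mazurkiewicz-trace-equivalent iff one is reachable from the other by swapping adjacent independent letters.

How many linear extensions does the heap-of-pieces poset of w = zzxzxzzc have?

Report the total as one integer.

56

#0=z has no predecessor
#1=z depends on [0:z]
#2=x has no predecessor
#3=z depends on [1:z]
#4=x depends on [2:x]
#5=z depends on [3:z]
#6=z depends on [5:z]
#7=c depends on [4:x]
sources: [0:z, 2:x]
N(rest) = Σ N(rest − s) over sources s of rest; N(one piece) = 1:
  size 1 → [6]=1  [7]=1
  size 2 → [4,7]=1  [5,6]=1  [6,7]=2
  size 3 → [2,4,7]=1  [3,5,6]=1  [4,6,7]=3  [5,6,7]=3
  size 4 → [1,3,5,6]=1  [2,4,6,7]=4  [3,5,6,7]=4  [4,5,6,7]=6
  size 5 → [0,1,3,5,6]=1  [1,3,5,6,7]=5  [2,4,5,6,7]=10  [3,4,5,6,7]=10
  size 6 → [0,1,3,5,6,7]=6  [1,3,4,5,6,7]=15  [2,3,4,5,6,7]=20
  first=0(z) contributes 35
  first=2(x) contributes 21
|[w]| = 56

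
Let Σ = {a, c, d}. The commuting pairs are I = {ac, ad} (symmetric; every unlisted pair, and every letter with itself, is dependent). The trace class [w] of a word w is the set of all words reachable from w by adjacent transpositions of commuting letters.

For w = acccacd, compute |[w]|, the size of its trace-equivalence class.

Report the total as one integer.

21

drop 0:a onto floor
drop 1:c onto floor
drop 2:c onto {1:c}
drop 3:c onto {2:c}
drop 4:a onto {0:a}
drop 5:c onto {3:c}
drop 6:d onto {5:c}
ground layer = {0:a, 1:c}
drop-orders for the pieces not yet dropped (sum over which currently-grounded one goes next):
  1 to go: {4} 1  {6} 1
  2 to go: {0,4} 1  {4,6} 2  {5,6} 1
  3 to go: {0,4,6} 3  {3,5,6} 1  {4,5,6} 3
  4 to go: {0,4,5,6} 6  {2,3,5,6} 1  {3,4,5,6} 4
  5 to go: {0,3,4,5,6} 10  {1,2,3,5,6} 1  {2,3,4,5,6} 5
  if 0:a drops first: 6 orders
  if 1:c drops first: 15 orders
heap linearizations: 21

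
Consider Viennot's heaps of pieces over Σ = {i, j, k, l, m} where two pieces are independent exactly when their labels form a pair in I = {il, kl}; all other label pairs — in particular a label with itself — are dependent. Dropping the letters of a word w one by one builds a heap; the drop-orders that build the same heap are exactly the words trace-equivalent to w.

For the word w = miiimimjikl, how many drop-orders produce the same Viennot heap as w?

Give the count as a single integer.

#0=m has no predecessor
#1=i depends on [0:m]
#2=i depends on [1:i]
#3=i depends on [2:i]
#4=m depends on [3:i]
#5=i depends on [4:m]
#6=m depends on [5:i]
#7=j depends on [6:m]
#8=i depends on [7:j]
#9=k depends on [8:i]
#10=l depends on [7:j]
sources: [0:m]
N(rest) = Σ N(rest − s) over sources s of rest; N(one piece) = 1:
  size 1 → [9]=1  [10]=1
  size 2 → [8,9]=1  [9,10]=2
  size 3 → [8,9,10]=3
  size 4 → [7,8,9,10]=3
  size 5 → [6,7,8,9,10]=3
  size 6 → [5,6,7,8,9,10]=3
  size 7 → [4,5,6,7,8,9,10]=3
  size 8 → [3,4,5,6,7,8,9,10]=3
  size 9 → [2,3,4,5,6,7,8,9,10]=3
  first=0(m) contributes 3

3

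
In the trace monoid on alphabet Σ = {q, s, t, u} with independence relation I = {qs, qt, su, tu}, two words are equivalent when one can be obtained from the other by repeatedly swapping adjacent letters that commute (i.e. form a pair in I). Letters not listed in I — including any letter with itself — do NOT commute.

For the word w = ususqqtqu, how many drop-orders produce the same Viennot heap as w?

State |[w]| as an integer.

#0=u has no predecessor
#1=s has no predecessor
#2=u depends on [0:u]
#3=s depends on [1:s]
#4=q depends on [2:u]
#5=q depends on [4:q]
#6=t depends on [3:s]
#7=q depends on [5:q]
#8=u depends on [7:q]
sources: [0:u, 1:s]
N(rest) = Σ N(rest − s) over sources s of rest; N(one piece) = 1:
  size 1 → [6]=1  [8]=1
  size 2 → [3,6]=1  [6,8]=2  [7,8]=1
  size 3 → [1,3,6]=1  [3,6,8]=3  [5,7,8]=1  [6,7,8]=3
  size 4 → [1,3,6,8]=4  [3,6,7,8]=6  [4,5,7,8]=1  [5,6,7,8]=4
  size 5 → [1,3,6,7,8]=10  [2,4,5,7,8]=1  [3,5,6,7,8]=10  [4,5,6,7,8]=5
  size 6 → [0,2,4,5,7,8]=1  [1,3,5,6,7,8]=20  [2,4,5,6,7,8]=6  [3,4,5,6,7,8]=15
  size 7 → [0,2,4,5,6,7,8]=7  [1,3,4,5,6,7,8]=35  [2,3,4,5,6,7,8]=21
  first=0(u) contributes 56
  first=1(s) contributes 28
|[w]| = 84

84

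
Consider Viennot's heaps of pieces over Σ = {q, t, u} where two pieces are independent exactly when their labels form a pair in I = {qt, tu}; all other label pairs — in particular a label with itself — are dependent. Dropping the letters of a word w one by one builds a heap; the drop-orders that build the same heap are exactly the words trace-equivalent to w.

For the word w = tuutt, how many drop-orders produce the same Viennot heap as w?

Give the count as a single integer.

10

drop 0:t onto floor
drop 1:u onto floor
drop 2:u onto {1:u}
drop 3:t onto {0:t}
drop 4:t onto {3:t}
ground layer = {0:t, 1:u}
drop-orders for the pieces not yet dropped (sum over which currently-grounded one goes next):
  1 to go: {2} 1  {4} 1
  2 to go: {1,2} 1  {2,4} 2  {3,4} 1
  3 to go: {0,3,4} 1  {1,2,4} 3  {2,3,4} 3
  if 0:t drops first: 6 orders
  if 1:u drops first: 4 orders
heap linearizations: 10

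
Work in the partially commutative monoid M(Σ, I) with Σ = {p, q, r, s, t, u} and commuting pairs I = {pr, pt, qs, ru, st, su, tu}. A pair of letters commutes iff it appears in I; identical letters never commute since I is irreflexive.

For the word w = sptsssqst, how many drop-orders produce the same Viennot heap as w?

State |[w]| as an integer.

#0=s has no predecessor
#1=p depends on [0:s]
#2=t has no predecessor
#3=s depends on [1:p]
#4=s depends on [3:s]
#5=s depends on [4:s]
#6=q depends on [1:p, 2:t]
#7=s depends on [5:s]
#8=t depends on [6:q]
sources: [0:s, 2:t]
N(rest) = Σ N(rest − s) over sources s of rest; N(one piece) = 1:
  size 1 → [7]=1  [8]=1
  size 2 → [5,7]=1  [6,8]=1  [7,8]=2
  size 3 → [2,6,8]=1  [4,5,7]=1  [5,7,8]=3  [6,7,8]=3
  size 4 → [2,6,7,8]=4  [3,4,5,7]=1  [4,5,7,8]=4  [5,6,7,8]=6
  size 5 → [2,5,6,7,8]=10  [3,4,5,7,8]=5  [4,5,6,7,8]=10
  size 6 → [2,4,5,6,7,8]=20  [3,4,5,6,7,8]=15
  size 7 → [1,3,4,5,6,7,8]=15  [2,3,4,5,6,7,8]=35
  first=0(s) contributes 50
  first=2(t) contributes 15
|[w]| = 65

65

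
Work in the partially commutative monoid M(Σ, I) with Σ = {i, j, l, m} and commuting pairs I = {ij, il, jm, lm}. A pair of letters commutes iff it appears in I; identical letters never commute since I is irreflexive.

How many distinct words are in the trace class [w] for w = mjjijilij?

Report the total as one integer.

#0=m has no predecessor
#1=j has no predecessor
#2=j depends on [1:j]
#3=i depends on [0:m]
#4=j depends on [2:j]
#5=i depends on [3:i]
#6=l depends on [4:j]
#7=i depends on [5:i]
#8=j depends on [6:l]
sources: [0:m, 1:j]
N(rest) = Σ N(rest − s) over sources s of rest; N(one piece) = 1:
  size 1 → [7]=1  [8]=1
  size 2 → [5,7]=1  [6,8]=1  [7,8]=2
  size 3 → [3,5,7]=1  [4,6,8]=1  [5,7,8]=3  [6,7,8]=3
  size 4 → [0,3,5,7]=1  [2,4,6,8]=1  [3,5,7,8]=4  [4,6,7,8]=4  [5,6,7,8]=6
  size 5 → [0,3,5,7,8]=5  [1,2,4,6,8]=1  [2,4,6,7,8]=5  [3,5,6,7,8]=10  [4,5,6,7,8]=10
  size 6 → [0,3,5,6,7,8]=15  [1,2,4,6,7,8]=6  [2,4,5,6,7,8]=15  [3,4,5,6,7,8]=20
  size 7 → [0,3,4,5,6,7,8]=35  [1,2,4,5,6,7,8]=21  [2,3,4,5,6,7,8]=35
  first=0(m) contributes 56
  first=1(j) contributes 70
|[w]| = 126

126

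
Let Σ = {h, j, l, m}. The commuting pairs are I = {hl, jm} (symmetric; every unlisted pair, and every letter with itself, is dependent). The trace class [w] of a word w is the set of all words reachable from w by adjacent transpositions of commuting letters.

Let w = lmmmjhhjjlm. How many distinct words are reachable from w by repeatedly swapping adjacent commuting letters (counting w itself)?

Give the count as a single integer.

0(l) covers ∅
1(m) covers 0:l
2(m) covers 1:m
3(m) covers 2:m
4(j) covers 0:l
5(h) covers 3:m, 4:j
6(h) covers 5:h
7(j) covers 6:h
8(j) covers 7:j
9(l) covers 8:j
10(m) covers 9:l
floor of heap: 0:l
completions by unplaced set U, small U first (add the entries for U minus each lowest piece of U):
  |U|=1: {10}:1
  |U|=2: {9,10}:1
  |U|=3: {8,9,10}:1
  |U|=4: {7,8,9,10}:1
  |U|=5: {6,7,8,9,10}:1
  |U|=6: {5,6,7,8,9,10}:1
  |U|=7: {3,5,6,7,8,9,10}:1  {4,5,6,7,8,9,10}:1
  |U|=8: {2,3,5,6,7,8,9,10}:1  {3,4,5,6,7,8,9,10}:2
  |U|=9: {1,2,3,5,6,7,8,9,10}:1  {2,3,4,5,6,7,8,9,10}:3
  start at 0(l): 4

4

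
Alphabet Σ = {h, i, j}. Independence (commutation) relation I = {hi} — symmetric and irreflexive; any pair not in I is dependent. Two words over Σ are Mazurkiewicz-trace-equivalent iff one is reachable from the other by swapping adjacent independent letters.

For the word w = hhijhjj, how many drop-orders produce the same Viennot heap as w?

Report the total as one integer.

3

piece 0:h — minimal
piece 1:h rests on {0:h}
piece 2:i — minimal
piece 3:j rests on {1:h, 2:i}
piece 4:h rests on {3:j}
piece 5:j rests on {4:h}
piece 6:j rests on {5:j}
minimal pieces: {0:h, 2:i}
ways to finish when only these pieces remain (= sum over removing one remaining piece with nothing left below it):
  1 left: {6}→1
  2 left: {5,6}→1
  3 left: {4,5,6}→1
  4 left: {3,4,5,6}→1
  5 left: {1,3,4,5,6}→1  {2,3,4,5,6}→1
  placing 0:h first → 2 extensions
  placing 2:i first → 1 extensions
total linear extensions = 3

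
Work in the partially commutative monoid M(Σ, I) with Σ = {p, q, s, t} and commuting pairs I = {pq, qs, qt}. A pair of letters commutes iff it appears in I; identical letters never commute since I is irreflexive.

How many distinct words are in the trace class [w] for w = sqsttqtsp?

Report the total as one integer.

36

piece 0:s — minimal
piece 1:q — minimal
piece 2:s rests on {0:s}
piece 3:t rests on {2:s}
piece 4:t rests on {3:t}
piece 5:q rests on {1:q}
piece 6:t rests on {4:t}
piece 7:s rests on {6:t}
piece 8:p rests on {7:s}
minimal pieces: {0:s, 1:q}
ways to finish when only these pieces remain (= sum over removing one remaining piece with nothing left below it):
  1 left: {5}→1  {8}→1
  2 left: {1,5}→1  {5,8}→2  {7,8}→1
  3 left: {1,5,8}→3  {5,7,8}→3  {6,7,8}→1
  4 left: {1,5,7,8}→6  {4,6,7,8}→1  {5,6,7,8}→4
  5 left: {1,5,6,7,8}→10  {3,4,6,7,8}→1  {4,5,6,7,8}→5
  6 left: {1,4,5,6,7,8}→15  {2,3,4,6,7,8}→1  {3,4,5,6,7,8}→6
  7 left: {0,2,3,4,6,7,8}→1  {1,3,4,5,6,7,8}→21  {2,3,4,5,6,7,8}→7
  placing 0:s first → 28 extensions
  placing 1:q first → 8 extensions
total linear extensions = 36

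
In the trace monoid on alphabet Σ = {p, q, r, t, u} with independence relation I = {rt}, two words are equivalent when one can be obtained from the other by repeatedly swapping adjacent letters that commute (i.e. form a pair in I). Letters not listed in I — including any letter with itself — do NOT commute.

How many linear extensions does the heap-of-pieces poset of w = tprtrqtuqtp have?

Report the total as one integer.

piece 0:t — minimal
piece 1:p rests on {0:t}
piece 2:r rests on {1:p}
piece 3:t rests on {1:p}
piece 4:r rests on {2:r}
piece 5:q rests on {3:t, 4:r}
piece 6:t rests on {5:q}
piece 7:u rests on {6:t}
piece 8:q rests on {7:u}
piece 9:t rests on {8:q}
piece 10:p rests on {9:t}
minimal pieces: {0:t}
ways to finish when only these pieces remain (= sum over removing one remaining piece with nothing left below it):
  1 left: {10}→1
  2 left: {9,10}→1
  3 left: {8,9,10}→1
  4 left: {7,8,9,10}→1
  5 left: {6,7,8,9,10}→1
  6 left: {5,6,7,8,9,10}→1
  7 left: {3,5,6,7,8,9,10}→1  {4,5,6,7,8,9,10}→1
  8 left: {2,4,5,6,7,8,9,10}→1  {3,4,5,6,7,8,9,10}→2
  9 left: {2,3,4,5,6,7,8,9,10}→3
  placing 0:t first → 3 extensions

3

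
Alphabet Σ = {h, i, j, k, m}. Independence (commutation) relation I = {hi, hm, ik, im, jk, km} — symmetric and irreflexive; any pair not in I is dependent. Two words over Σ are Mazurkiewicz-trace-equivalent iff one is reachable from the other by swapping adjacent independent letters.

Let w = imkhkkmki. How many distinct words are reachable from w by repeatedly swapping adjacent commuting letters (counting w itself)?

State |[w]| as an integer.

#0=i has no predecessor
#1=m has no predecessor
#2=k has no predecessor
#3=h depends on [2:k]
#4=k depends on [3:h]
#5=k depends on [4:k]
#6=m depends on [1:m]
#7=k depends on [5:k]
#8=i depends on [0:i]
sources: [0:i, 1:m, 2:k]
N(rest) = Σ N(rest − s) over sources s of rest; N(one piece) = 1:
  size 1 → [6]=1  [7]=1  [8]=1
  size 2 → [0,8]=1  [1,6]=1  [5,7]=1  [6,7]=2  [6,8]=2  [7,8]=2
  size 3 → [0,6,8]=3  [0,7,8]=3  [1,6,7]=3  [1,6,8]=3  [4,5,7]=1  [5,6,7]=3  [5,7,8]=3  [6,7,8]=6
  size 4 → [0,1,6,8]=6  [0,5,7,8]=6  [0,6,7,8]=12  [1,5,6,7]=6  [1,6,7,8]=12  [3,4,5,7]=1  [4,5,6,7]=4  [4,5,7,8]=4  [5,6,7,8]=12
  size 5 → [0,1,6,7,8]=30  [0,4,5,7,8]=10  [0,5,6,7,8]=30  [1,4,5,6,7]=10  [1,5,6,7,8]=30  [2,3,4,5,7]=1  [3,4,5,6,7]=5  [3,4,5,7,8]=5  [4,5,6,7,8]=20
  size 6 → [0,1,5,6,7,8]=90  [0,3,4,5,7,8]=15  [0,4,5,6,7,8]=60  [1,3,4,5,6,7]=15  [1,4,5,6,7,8]=60  [2,3,4,5,6,7]=6  [2,3,4,5,7,8]=6  [3,4,5,6,7,8]=30
  size 7 → [0,1,4,5,6,7,8]=210  [0,2,3,4,5,7,8]=21  [0,3,4,5,6,7,8]=105  [1,2,3,4,5,6,7]=21  [1,3,4,5,6,7,8]=105  [2,3,4,5,6,7,8]=42
  first=0(i) contributes 168
  first=1(m) contributes 168
  first=2(k) contributes 420
|[w]| = 756

756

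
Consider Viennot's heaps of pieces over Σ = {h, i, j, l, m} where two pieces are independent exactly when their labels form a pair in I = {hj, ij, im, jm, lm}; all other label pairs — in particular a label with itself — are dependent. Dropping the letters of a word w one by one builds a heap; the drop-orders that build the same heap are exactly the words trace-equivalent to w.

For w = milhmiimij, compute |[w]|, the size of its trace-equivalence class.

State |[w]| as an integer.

piece 0:m — minimal
piece 1:i — minimal
piece 2:l rests on {1:i}
piece 3:h rests on {0:m, 2:l}
piece 4:m rests on {3:h}
piece 5:i rests on {3:h}
piece 6:i rests on {5:i}
piece 7:m rests on {4:m}
piece 8:i rests on {6:i}
piece 9:j rests on {2:l}
minimal pieces: {0:m, 1:i}
ways to finish when only these pieces remain (= sum over removing one remaining piece with nothing left below it):
  1 left: {7}→1  {8}→1  {9}→1
  2 left: {4,7}→1  {6,8}→1  {7,8}→2  {7,9}→2  {8,9}→2
  3 left: {4,7,8}→3  {4,7,9}→3  {5,6,8}→1  {6,7,8}→3  {6,8,9}→3  {7,8,9}→6
  4 left: {4,6,7,8}→6  {4,7,8,9}→12  {5,6,7,8}→4  {5,6,8,9}→4  {6,7,8,9}→12
  5 left: {4,5,6,7,8}→10  {4,6,7,8,9}→30  {5,6,7,8,9}→20
  6 left: {3,4,5,6,7,8}→10  {4,5,6,7,8,9}→60
  7 left: {0,3,4,5,6,7,8}→10  {3,4,5,6,7,8,9}→70
  8 left: {0,3,4,5,6,7,8,9}→80  {2,3,4,5,6,7,8,9}→70
  placing 0:m first → 70 extensions
  placing 1:i first → 150 extensions
total linear extensions = 220

220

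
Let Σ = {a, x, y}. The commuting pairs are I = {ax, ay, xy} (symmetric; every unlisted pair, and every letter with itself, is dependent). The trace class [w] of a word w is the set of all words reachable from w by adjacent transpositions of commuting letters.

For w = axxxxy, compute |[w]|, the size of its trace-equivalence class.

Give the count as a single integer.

drop 0:a onto floor
drop 1:x onto floor
drop 2:x onto {1:x}
drop 3:x onto {2:x}
drop 4:x onto {3:x}
drop 5:y onto floor
ground layer = {0:a, 1:x, 5:y}
drop-orders for the pieces not yet dropped (sum over which currently-grounded one goes next):
  1 to go: {0} 1  {4} 1  {5} 1
  2 to go: {0,4} 2  {0,5} 2  {3,4} 1  {4,5} 2
  3 to go: {0,3,4} 3  {0,4,5} 6  {2,3,4} 1  {3,4,5} 3
  4 to go: {0,2,3,4} 4  {0,3,4,5} 12  {1,2,3,4} 1  {2,3,4,5} 4
  if 0:a drops first: 5 orders
  if 1:x drops first: 20 orders
  if 5:y drops first: 5 orders
heap linearizations: 30

30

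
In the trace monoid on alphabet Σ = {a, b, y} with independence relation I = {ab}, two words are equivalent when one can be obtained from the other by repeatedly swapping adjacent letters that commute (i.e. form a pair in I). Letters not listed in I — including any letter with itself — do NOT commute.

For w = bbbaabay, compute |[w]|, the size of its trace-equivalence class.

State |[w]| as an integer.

35

#0=b has no predecessor
#1=b depends on [0:b]
#2=b depends on [1:b]
#3=a has no predecessor
#4=a depends on [3:a]
#5=b depends on [2:b]
#6=a depends on [4:a]
#7=y depends on [5:b, 6:a]
sources: [0:b, 3:a]
N(rest) = Σ N(rest − s) over sources s of rest; N(one piece) = 1:
  size 1 → [7]=1
  size 2 → [5,7]=1  [6,7]=1
  size 3 → [2,5,7]=1  [4,6,7]=1  [5,6,7]=2
  size 4 → [1,2,5,7]=1  [2,5,6,7]=3  [3,4,6,7]=1  [4,5,6,7]=3
  size 5 → [0,1,2,5,7]=1  [1,2,5,6,7]=4  [2,4,5,6,7]=6  [3,4,5,6,7]=4
  size 6 → [0,1,2,5,6,7]=5  [1,2,4,5,6,7]=10  [2,3,4,5,6,7]=10
  first=0(b) contributes 20
  first=3(a) contributes 15
|[w]| = 35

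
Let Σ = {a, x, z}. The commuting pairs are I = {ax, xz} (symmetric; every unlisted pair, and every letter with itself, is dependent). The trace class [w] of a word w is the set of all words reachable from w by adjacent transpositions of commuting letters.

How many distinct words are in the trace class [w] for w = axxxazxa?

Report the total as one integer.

70

piece 0:a — minimal
piece 1:x — minimal
piece 2:x rests on {1:x}
piece 3:x rests on {2:x}
piece 4:a rests on {0:a}
piece 5:z rests on {4:a}
piece 6:x rests on {3:x}
piece 7:a rests on {5:z}
minimal pieces: {0:a, 1:x}
ways to finish when only these pieces remain (= sum over removing one remaining piece with nothing left below it):
  1 left: {6}→1  {7}→1
  2 left: {3,6}→1  {5,7}→1  {6,7}→2
  3 left: {2,3,6}→1  {3,6,7}→3  {4,5,7}→1  {5,6,7}→3
  4 left: {0,4,5,7}→1  {1,2,3,6}→1  {2,3,6,7}→4  {3,5,6,7}→6  {4,5,6,7}→4
  5 left: {0,4,5,6,7}→5  {1,2,3,6,7}→5  {2,3,5,6,7}→10  {3,4,5,6,7}→10
  6 left: {0,3,4,5,6,7}→15  {1,2,3,5,6,7}→15  {2,3,4,5,6,7}→20
  placing 0:a first → 35 extensions
  placing 1:x first → 35 extensions
total linear extensions = 70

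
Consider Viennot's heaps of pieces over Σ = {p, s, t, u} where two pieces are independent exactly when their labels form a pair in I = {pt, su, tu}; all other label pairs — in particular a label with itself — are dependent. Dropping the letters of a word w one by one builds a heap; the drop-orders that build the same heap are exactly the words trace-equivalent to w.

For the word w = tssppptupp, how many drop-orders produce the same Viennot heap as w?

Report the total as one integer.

0(t) covers ∅
1(s) covers 0:t
2(s) covers 1:s
3(p) covers 2:s
4(p) covers 3:p
5(p) covers 4:p
6(t) covers 2:s
7(u) covers 5:p
8(p) covers 7:u
9(p) covers 8:p
floor of heap: 0:t
completions by unplaced set U, small U first (add the entries for U minus each lowest piece of U):
  |U|=1: {6}:1  {9}:1
  |U|=2: {6,9}:2  {8,9}:1
  |U|=3: {6,8,9}:3  {7,8,9}:1
  |U|=4: {5,7,8,9}:1  {6,7,8,9}:4
  |U|=5: {4,5,7,8,9}:1  {5,6,7,8,9}:5
  |U|=6: {3,4,5,7,8,9}:1  {4,5,6,7,8,9}:6
  |U|=7: {3,4,5,6,7,8,9}:7
  |U|=8: {2,3,4,5,6,7,8,9}:7
  start at 0(t): 7

7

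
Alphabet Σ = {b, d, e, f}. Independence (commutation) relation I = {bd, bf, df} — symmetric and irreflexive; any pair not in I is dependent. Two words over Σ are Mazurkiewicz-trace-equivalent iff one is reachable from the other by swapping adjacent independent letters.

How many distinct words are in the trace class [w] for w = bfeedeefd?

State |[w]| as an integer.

4

#0=b has no predecessor
#1=f has no predecessor
#2=e depends on [0:b, 1:f]
#3=e depends on [2:e]
#4=d depends on [3:e]
#5=e depends on [4:d]
#6=e depends on [5:e]
#7=f depends on [6:e]
#8=d depends on [6:e]
sources: [0:b, 1:f]
N(rest) = Σ N(rest − s) over sources s of rest; N(one piece) = 1:
  size 1 → [7]=1  [8]=1
  size 2 → [7,8]=2
  size 3 → [6,7,8]=2
  size 4 → [5,6,7,8]=2
  size 5 → [4,5,6,7,8]=2
  size 6 → [3,4,5,6,7,8]=2
  size 7 → [2,3,4,5,6,7,8]=2
  first=0(b) contributes 2
  first=1(f) contributes 2
|[w]| = 4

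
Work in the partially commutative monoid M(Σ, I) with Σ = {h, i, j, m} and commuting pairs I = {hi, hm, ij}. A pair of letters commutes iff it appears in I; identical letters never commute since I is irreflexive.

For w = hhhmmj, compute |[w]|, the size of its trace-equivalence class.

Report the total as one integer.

0(h) covers ∅
1(h) covers 0:h
2(h) covers 1:h
3(m) covers ∅
4(m) covers 3:m
5(j) covers 2:h, 4:m
floor of heap: 0:h, 3:m
completions by unplaced set U, small U first (add the entries for U minus each lowest piece of U):
  |U|=1: {5}:1
  |U|=2: {2,5}:1  {4,5}:1
  |U|=3: {1,2,5}:1  {2,4,5}:2  {3,4,5}:1
  |U|=4: {0,1,2,5}:1  {1,2,4,5}:3  {2,3,4,5}:3
  start at 0(h): 6
  start at 3(m): 4
sum over floor = 10

10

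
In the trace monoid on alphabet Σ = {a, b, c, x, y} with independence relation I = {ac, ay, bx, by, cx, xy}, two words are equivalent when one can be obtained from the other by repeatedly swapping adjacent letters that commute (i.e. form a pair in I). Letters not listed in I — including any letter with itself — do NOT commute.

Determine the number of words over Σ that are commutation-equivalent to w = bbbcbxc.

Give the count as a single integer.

0(b) covers ∅
1(b) covers 0:b
2(b) covers 1:b
3(c) covers 2:b
4(b) covers 3:c
5(x) covers ∅
6(c) covers 4:b
floor of heap: 0:b, 5:x
completions by unplaced set U, small U first (add the entries for U minus each lowest piece of U):
  |U|=1: {5}:1  {6}:1
  |U|=2: {4,6}:1  {5,6}:2
  |U|=3: {3,4,6}:1  {4,5,6}:3
  |U|=4: {2,3,4,6}:1  {3,4,5,6}:4
  |U|=5: {1,2,3,4,6}:1  {2,3,4,5,6}:5
  start at 0(b): 6
  start at 5(x): 1
sum over floor = 7

7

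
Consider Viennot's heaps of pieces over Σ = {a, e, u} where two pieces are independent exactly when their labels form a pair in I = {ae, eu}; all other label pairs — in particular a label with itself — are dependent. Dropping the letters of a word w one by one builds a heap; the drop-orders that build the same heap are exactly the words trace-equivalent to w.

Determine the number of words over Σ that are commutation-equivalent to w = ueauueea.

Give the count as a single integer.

56

#0=u has no predecessor
#1=e has no predecessor
#2=a depends on [0:u]
#3=u depends on [2:a]
#4=u depends on [3:u]
#5=e depends on [1:e]
#6=e depends on [5:e]
#7=a depends on [4:u]
sources: [0:u, 1:e]
N(rest) = Σ N(rest − s) over sources s of rest; N(one piece) = 1:
  size 1 → [6]=1  [7]=1
  size 2 → [4,7]=1  [5,6]=1  [6,7]=2
  size 3 → [1,5,6]=1  [3,4,7]=1  [4,6,7]=3  [5,6,7]=3
  size 4 → [1,5,6,7]=4  [2,3,4,7]=1  [3,4,6,7]=4  [4,5,6,7]=6
  size 5 → [0,2,3,4,7]=1  [1,4,5,6,7]=10  [2,3,4,6,7]=5  [3,4,5,6,7]=10
  size 6 → [0,2,3,4,6,7]=6  [1,3,4,5,6,7]=20  [2,3,4,5,6,7]=15
  first=0(u) contributes 35
  first=1(e) contributes 21
|[w]| = 56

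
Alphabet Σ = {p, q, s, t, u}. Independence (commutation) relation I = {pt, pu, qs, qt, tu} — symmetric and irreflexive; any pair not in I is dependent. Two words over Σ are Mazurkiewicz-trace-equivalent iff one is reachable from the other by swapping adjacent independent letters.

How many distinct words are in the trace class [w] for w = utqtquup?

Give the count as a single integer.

drop 0:u onto floor
drop 1:t onto floor
drop 2:q onto {0:u}
drop 3:t onto {1:t}
drop 4:q onto {2:q}
drop 5:u onto {4:q}
drop 6:u onto {5:u}
drop 7:p onto {4:q}
ground layer = {0:u, 1:t}
drop-orders for the pieces not yet dropped (sum over which currently-grounded one goes next):
  1 to go: {3} 1  {6} 1  {7} 1
  2 to go: {1,3} 1  {3,6} 2  {3,7} 2  {5,6} 1  {6,7} 2
  3 to go: {1,3,6} 3  {1,3,7} 3  {3,5,6} 3  {3,6,7} 6  {5,6,7} 3
  4 to go: {1,3,5,6} 6  {1,3,6,7} 12  {3,5,6,7} 12  {4,5,6,7} 3
  5 to go: {1,3,5,6,7} 30  {2,4,5,6,7} 3  {3,4,5,6,7} 15
  6 to go: {0,2,4,5,6,7} 3  {1,3,4,5,6,7} 45  {2,3,4,5,6,7} 18
  if 0:u drops first: 63 orders
  if 1:t drops first: 21 orders
heap linearizations: 84

84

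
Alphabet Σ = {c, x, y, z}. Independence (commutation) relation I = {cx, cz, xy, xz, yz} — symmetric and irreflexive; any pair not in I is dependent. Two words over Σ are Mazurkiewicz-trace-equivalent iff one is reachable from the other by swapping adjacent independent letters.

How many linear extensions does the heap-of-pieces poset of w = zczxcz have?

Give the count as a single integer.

0(z) covers ∅
1(c) covers ∅
2(z) covers 0:z
3(x) covers ∅
4(c) covers 1:c
5(z) covers 2:z
floor of heap: 0:z, 1:c, 3:x
completions by unplaced set U, small U first (add the entries for U minus each lowest piece of U):
  |U|=1: {3}:1  {4}:1  {5}:1
  |U|=2: {1,4}:1  {2,5}:1  {3,4}:2  {3,5}:2  {4,5}:2
  |U|=3: {0,2,5}:1  {1,3,4}:3  {1,4,5}:3  {2,3,5}:3  {2,4,5}:3  {3,4,5}:6
  |U|=4: {0,2,3,5}:4  {0,2,4,5}:4  {1,2,4,5}:6  {1,3,4,5}:12  {2,3,4,5}:12
  start at 0(z): 30
  start at 1(c): 20
  start at 3(x): 10
sum over floor = 60

60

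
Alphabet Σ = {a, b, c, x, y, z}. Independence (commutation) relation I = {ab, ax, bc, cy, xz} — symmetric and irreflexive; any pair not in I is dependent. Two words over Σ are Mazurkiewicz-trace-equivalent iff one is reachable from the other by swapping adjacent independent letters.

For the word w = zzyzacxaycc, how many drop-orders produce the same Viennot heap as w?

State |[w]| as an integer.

piece 0:z — minimal
piece 1:z rests on {0:z}
piece 2:y rests on {1:z}
piece 3:z rests on {2:y}
piece 4:a rests on {3:z}
piece 5:c rests on {4:a}
piece 6:x rests on {5:c}
piece 7:a rests on {5:c}
piece 8:y rests on {6:x, 7:a}
piece 9:c rests on {6:x, 7:a}
piece 10:c rests on {9:c}
minimal pieces: {0:z}
ways to finish when only these pieces remain (= sum over removing one remaining piece with nothing left below it):
  1 left: {8}→1  {10}→1
  2 left: {8,10}→2  {9,10}→1
  3 left: {8,9,10}→3
  4 left: {6,8,9,10}→3  {7,8,9,10}→3
  5 left: {6,7,8,9,10}→6
  6 left: {5,6,7,8,9,10}→6
  7 left: {4,5,6,7,8,9,10}→6
  8 left: {3,4,5,6,7,8,9,10}→6
  9 left: {2,3,4,5,6,7,8,9,10}→6
  placing 0:z first → 6 extensions

6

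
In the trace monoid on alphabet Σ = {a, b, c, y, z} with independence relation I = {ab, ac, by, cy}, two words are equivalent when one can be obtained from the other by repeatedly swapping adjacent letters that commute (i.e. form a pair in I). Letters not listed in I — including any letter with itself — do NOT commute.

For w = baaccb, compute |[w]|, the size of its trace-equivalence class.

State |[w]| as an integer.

drop 0:b onto floor
drop 1:a onto floor
drop 2:a onto {1:a}
drop 3:c onto {0:b}
drop 4:c onto {3:c}
drop 5:b onto {4:c}
ground layer = {0:b, 1:a}
drop-orders for the pieces not yet dropped (sum over which currently-grounded one goes next):
  1 to go: {2} 1  {5} 1
  2 to go: {1,2} 1  {2,5} 2  {4,5} 1
  3 to go: {1,2,5} 3  {2,4,5} 3  {3,4,5} 1
  4 to go: {0,3,4,5} 1  {1,2,4,5} 6  {2,3,4,5} 4
  if 0:b drops first: 10 orders
  if 1:a drops first: 5 orders
heap linearizations: 15

15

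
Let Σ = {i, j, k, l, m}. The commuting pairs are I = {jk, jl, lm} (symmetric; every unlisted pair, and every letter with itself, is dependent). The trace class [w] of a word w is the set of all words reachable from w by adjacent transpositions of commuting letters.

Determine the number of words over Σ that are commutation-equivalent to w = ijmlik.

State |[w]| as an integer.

3

drop 0:i onto floor
drop 1:j onto {0:i}
drop 2:m onto {1:j}
drop 3:l onto {0:i}
drop 4:i onto {2:m, 3:l}
drop 5:k onto {4:i}
ground layer = {0:i}
drop-orders for the pieces not yet dropped (sum over which currently-grounded one goes next):
  1 to go: {5} 1
  2 to go: {4,5} 1
  3 to go: {2,4,5} 1  {3,4,5} 1
  4 to go: {1,2,4,5} 1  {2,3,4,5} 2
  if 0:i drops first: 3 orders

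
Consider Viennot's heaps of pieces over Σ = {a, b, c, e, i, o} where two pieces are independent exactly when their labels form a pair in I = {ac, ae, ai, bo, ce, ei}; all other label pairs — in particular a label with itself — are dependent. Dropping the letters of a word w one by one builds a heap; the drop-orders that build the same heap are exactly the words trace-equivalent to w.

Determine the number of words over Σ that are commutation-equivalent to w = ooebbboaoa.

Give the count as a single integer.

0(o) covers ∅
1(o) covers 0:o
2(e) covers 1:o
3(b) covers 2:e
4(b) covers 3:b
5(b) covers 4:b
6(o) covers 2:e
7(a) covers 5:b, 6:o
8(o) covers 7:a
9(a) covers 8:o
floor of heap: 0:o
completions by unplaced set U, small U first (add the entries for U minus each lowest piece of U):
  |U|=1: {9}:1
  |U|=2: {8,9}:1
  |U|=3: {7,8,9}:1
  |U|=4: {5,7,8,9}:1  {6,7,8,9}:1
  |U|=5: {4,5,7,8,9}:1  {5,6,7,8,9}:2
  |U|=6: {3,4,5,7,8,9}:1  {4,5,6,7,8,9}:3
  |U|=7: {3,4,5,6,7,8,9}:4
  |U|=8: {2,3,4,5,6,7,8,9}:4
  start at 0(o): 4

4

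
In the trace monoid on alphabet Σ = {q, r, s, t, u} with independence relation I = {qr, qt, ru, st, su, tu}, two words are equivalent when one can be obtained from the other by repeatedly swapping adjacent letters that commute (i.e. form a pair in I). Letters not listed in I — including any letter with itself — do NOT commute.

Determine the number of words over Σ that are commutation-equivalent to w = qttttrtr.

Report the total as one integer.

8

piece 0:q — minimal
piece 1:t — minimal
piece 2:t rests on {1:t}
piece 3:t rests on {2:t}
piece 4:t rests on {3:t}
piece 5:r rests on {4:t}
piece 6:t rests on {5:r}
piece 7:r rests on {6:t}
minimal pieces: {0:q, 1:t}
ways to finish when only these pieces remain (= sum over removing one remaining piece with nothing left below it):
  1 left: {0}→1  {7}→1
  2 left: {0,7}→2  {6,7}→1
  3 left: {0,6,7}→3  {5,6,7}→1
  4 left: {0,5,6,7}→4  {4,5,6,7}→1
  5 left: {0,4,5,6,7}→5  {3,4,5,6,7}→1
  6 left: {0,3,4,5,6,7}→6  {2,3,4,5,6,7}→1
  placing 0:q first → 1 extensions
  placing 1:t first → 7 extensions
total linear extensions = 8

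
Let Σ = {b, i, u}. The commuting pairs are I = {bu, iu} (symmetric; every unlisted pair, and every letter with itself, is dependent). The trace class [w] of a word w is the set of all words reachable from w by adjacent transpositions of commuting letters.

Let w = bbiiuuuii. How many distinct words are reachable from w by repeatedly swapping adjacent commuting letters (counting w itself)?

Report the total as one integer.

84

#0=b has no predecessor
#1=b depends on [0:b]
#2=i depends on [1:b]
#3=i depends on [2:i]
#4=u has no predecessor
#5=u depends on [4:u]
#6=u depends on [5:u]
#7=i depends on [3:i]
#8=i depends on [7:i]
sources: [0:b, 4:u]
N(rest) = Σ N(rest − s) over sources s of rest; N(one piece) = 1:
  size 1 → [6]=1  [8]=1
  size 2 → [5,6]=1  [6,8]=2  [7,8]=1
  size 3 → [3,7,8]=1  [4,5,6]=1  [5,6,8]=3  [6,7,8]=3
  size 4 → [2,3,7,8]=1  [3,6,7,8]=4  [4,5,6,8]=4  [5,6,7,8]=6
  size 5 → [1,2,3,7,8]=1  [2,3,6,7,8]=5  [3,5,6,7,8]=10  [4,5,6,7,8]=10
  size 6 → [0,1,2,3,7,8]=1  [1,2,3,6,7,8]=6  [2,3,5,6,7,8]=15  [3,4,5,6,7,8]=20
  size 7 → [0,1,2,3,6,7,8]=7  [1,2,3,5,6,7,8]=21  [2,3,4,5,6,7,8]=35
  first=0(b) contributes 56
  first=4(u) contributes 28
|[w]| = 84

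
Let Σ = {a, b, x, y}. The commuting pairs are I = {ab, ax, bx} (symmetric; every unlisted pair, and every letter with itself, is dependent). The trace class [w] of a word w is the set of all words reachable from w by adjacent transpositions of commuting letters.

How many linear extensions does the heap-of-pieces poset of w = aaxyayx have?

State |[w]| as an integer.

piece 0:a — minimal
piece 1:a rests on {0:a}
piece 2:x — minimal
piece 3:y rests on {1:a, 2:x}
piece 4:a rests on {3:y}
piece 5:y rests on {4:a}
piece 6:x rests on {5:y}
minimal pieces: {0:a, 2:x}
ways to finish when only these pieces remain (= sum over removing one remaining piece with nothing left below it):
  1 left: {6}→1
  2 left: {5,6}→1
  3 left: {4,5,6}→1
  4 left: {3,4,5,6}→1
  5 left: {1,3,4,5,6}→1  {2,3,4,5,6}→1
  placing 0:a first → 2 extensions
  placing 2:x first → 1 extensions
total linear extensions = 3

3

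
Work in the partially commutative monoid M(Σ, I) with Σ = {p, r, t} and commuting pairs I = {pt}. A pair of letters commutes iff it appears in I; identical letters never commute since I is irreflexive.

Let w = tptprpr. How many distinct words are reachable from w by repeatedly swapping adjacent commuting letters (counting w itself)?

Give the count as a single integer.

6

drop 0:t onto floor
drop 1:p onto floor
drop 2:t onto {0:t}
drop 3:p onto {1:p}
drop 4:r onto {2:t, 3:p}
drop 5:p onto {4:r}
drop 6:r onto {5:p}
ground layer = {0:t, 1:p}
drop-orders for the pieces not yet dropped (sum over which currently-grounded one goes next):
  1 to go: {6} 1
  2 to go: {5,6} 1
  3 to go: {4,5,6} 1
  4 to go: {2,4,5,6} 1  {3,4,5,6} 1
  5 to go: {0,2,4,5,6} 1  {1,3,4,5,6} 1  {2,3,4,5,6} 2
  if 0:t drops first: 3 orders
  if 1:p drops first: 3 orders
heap linearizations: 6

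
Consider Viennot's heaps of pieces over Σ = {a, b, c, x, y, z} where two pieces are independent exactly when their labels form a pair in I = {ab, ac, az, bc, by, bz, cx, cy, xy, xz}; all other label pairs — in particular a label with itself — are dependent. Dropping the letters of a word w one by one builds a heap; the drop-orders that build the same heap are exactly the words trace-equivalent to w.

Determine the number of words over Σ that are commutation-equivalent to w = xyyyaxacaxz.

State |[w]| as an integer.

184

piece 0:x — minimal
piece 1:y — minimal
piece 2:y rests on {1:y}
piece 3:y rests on {2:y}
piece 4:a rests on {0:x, 3:y}
piece 5:x rests on {4:a}
piece 6:a rests on {5:x}
piece 7:c — minimal
piece 8:a rests on {6:a}
piece 9:x rests on {8:a}
piece 10:z rests on {3:y, 7:c}
minimal pieces: {0:x, 1:y, 7:c}
ways to finish when only these pieces remain (= sum over removing one remaining piece with nothing left below it):
  1 left: {9}→1  {10}→1
  2 left: {7,10}→1  {8,9}→1  {9,10}→2
  3 left: {6,8,9}→1  {7,9,10}→3  {8,9,10}→3
  4 left: {5,6,8,9}→1  {6,8,9,10}→4  {7,8,9,10}→6
  5 left: {4,5,6,8,9}→1  {5,6,8,9,10}→5  {6,7,8,9,10}→10
  6 left: {0,4,5,6,8,9}→1  {4,5,6,8,9,10}→6  {5,6,7,8,9,10}→15
  7 left: {0,4,5,6,8,9,10}→7  {3,4,5,6,8,9,10}→6  {4,5,6,7,8,9,10}→21
  8 left: {0,3,4,5,6,8,9,10}→13  {0,4,5,6,7,8,9,10}→28  {2,3,4,5,6,8,9,10}→6  {3,4,5,6,7,8,9,10}→27
  9 left: {0,2,3,4,5,6,8,9,10}→19  {0,3,4,5,6,7,8,9,10}→68  {1,2,3,4,5,6,8,9,10}→6  {2,3,4,5,6,7,8,9,10}→33
  placing 0:x first → 39 extensions
  placing 1:y first → 120 extensions
  placing 7:c first → 25 extensions
total linear extensions = 184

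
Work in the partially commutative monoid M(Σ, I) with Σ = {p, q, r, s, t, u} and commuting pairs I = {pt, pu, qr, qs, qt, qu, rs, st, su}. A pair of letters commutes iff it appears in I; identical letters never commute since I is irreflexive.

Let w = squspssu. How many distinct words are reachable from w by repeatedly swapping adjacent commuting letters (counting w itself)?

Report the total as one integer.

84

piece 0:s — minimal
piece 1:q — minimal
piece 2:u — minimal
piece 3:s rests on {0:s}
piece 4:p rests on {1:q, 3:s}
piece 5:s rests on {4:p}
piece 6:s rests on {5:s}
piece 7:u rests on {2:u}
minimal pieces: {0:s, 1:q, 2:u}
ways to finish when only these pieces remain (= sum over removing one remaining piece with nothing left below it):
  1 left: {6}→1  {7}→1
  2 left: {2,7}→1  {5,6}→1  {6,7}→2
  3 left: {2,6,7}→3  {4,5,6}→1  {5,6,7}→3
  4 left: {1,4,5,6}→1  {2,5,6,7}→6  {3,4,5,6}→1  {4,5,6,7}→4
  5 left: {0,3,4,5,6}→1  {1,3,4,5,6}→2  {1,4,5,6,7}→5  {2,4,5,6,7}→10  {3,4,5,6,7}→5
  6 left: {0,1,3,4,5,6}→3  {0,3,4,5,6,7}→6  {1,2,4,5,6,7}→15  {1,3,4,5,6,7}→12  {2,3,4,5,6,7}→15
  placing 0:s first → 42 extensions
  placing 1:q first → 21 extensions
  placing 2:u first → 21 extensions
total linear extensions = 84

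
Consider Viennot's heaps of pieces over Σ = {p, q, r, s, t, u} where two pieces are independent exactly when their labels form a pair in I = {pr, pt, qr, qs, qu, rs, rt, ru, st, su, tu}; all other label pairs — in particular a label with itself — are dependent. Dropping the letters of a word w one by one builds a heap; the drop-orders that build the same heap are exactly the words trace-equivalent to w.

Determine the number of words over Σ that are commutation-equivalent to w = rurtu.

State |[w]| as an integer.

30

0(r) covers ∅
1(u) covers ∅
2(r) covers 0:r
3(t) covers ∅
4(u) covers 1:u
floor of heap: 0:r, 1:u, 3:t
completions by unplaced set U, small U first (add the entries for U minus each lowest piece of U):
  |U|=1: {2}:1  {3}:1  {4}:1
  |U|=2: {0,2}:1  {1,4}:1  {2,3}:2  {2,4}:2  {3,4}:2
  |U|=3: {0,2,3}:3  {0,2,4}:3  {1,2,4}:3  {1,3,4}:3  {2,3,4}:6
  start at 0(r): 12
  start at 1(u): 12
  start at 3(t): 6
sum over floor = 30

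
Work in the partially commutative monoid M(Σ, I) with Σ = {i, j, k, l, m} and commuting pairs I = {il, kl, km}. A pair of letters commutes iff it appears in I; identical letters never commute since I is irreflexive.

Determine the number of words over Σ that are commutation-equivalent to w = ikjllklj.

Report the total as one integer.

0(i) covers ∅
1(k) covers 0:i
2(j) covers 1:k
3(l) covers 2:j
4(l) covers 3:l
5(k) covers 2:j
6(l) covers 4:l
7(j) covers 5:k, 6:l
floor of heap: 0:i
completions by unplaced set U, small U first (add the entries for U minus each lowest piece of U):
  |U|=1: {7}:1
  |U|=2: {5,7}:1  {6,7}:1
  |U|=3: {4,6,7}:1  {5,6,7}:2
  |U|=4: {3,4,6,7}:1  {4,5,6,7}:3
  |U|=5: {3,4,5,6,7}:4
  |U|=6: {2,3,4,5,6,7}:4
  start at 0(i): 4

4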